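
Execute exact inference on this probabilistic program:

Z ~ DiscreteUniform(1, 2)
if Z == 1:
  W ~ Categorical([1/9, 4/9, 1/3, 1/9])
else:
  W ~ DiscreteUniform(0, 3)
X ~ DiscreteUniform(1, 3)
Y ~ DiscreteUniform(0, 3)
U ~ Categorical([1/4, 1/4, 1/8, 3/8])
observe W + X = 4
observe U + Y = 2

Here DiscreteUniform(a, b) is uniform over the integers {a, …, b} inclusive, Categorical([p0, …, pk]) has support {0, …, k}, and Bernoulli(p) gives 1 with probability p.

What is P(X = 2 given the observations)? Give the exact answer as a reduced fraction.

P(X = 2 | obs) = 21/59

Enumerate traces; 18 have nonzero weight after conditioning:
  (Z=1, W=1, X=3, Y=0, U=2) weight 1/432
  (Z=1, W=1, X=3, Y=1, U=1) weight 1/216
  (Z=1, W=1, X=3, Y=2, U=0) weight 1/216
  (Z=1, W=2, X=2, Y=0, U=2) weight 1/576
  (Z=1, W=2, X=2, Y=1, U=1) weight 1/288
  (Z=1, W=2, X=2, Y=2, U=0) weight 1/288
  (Z=1, W=3, X=1, Y=0, U=2) weight 1/1728
  (Z=1, W=3, X=1, Y=1, U=1) weight 1/864
  … 10 more
Group by X:
  weight(X=1) = 65/6912
  weight(X=2) = 35/2304
  weight(X=3) = 125/6912
Total weight = 65/6912 + 35/2304 + 125/6912 = 295/6912
P(X=1 | obs) = 65/6912 / 295/6912 = 13/59
P(X=2 | obs) = 35/2304 / 295/6912 = 21/59
P(X=3 | obs) = 125/6912 / 295/6912 = 25/59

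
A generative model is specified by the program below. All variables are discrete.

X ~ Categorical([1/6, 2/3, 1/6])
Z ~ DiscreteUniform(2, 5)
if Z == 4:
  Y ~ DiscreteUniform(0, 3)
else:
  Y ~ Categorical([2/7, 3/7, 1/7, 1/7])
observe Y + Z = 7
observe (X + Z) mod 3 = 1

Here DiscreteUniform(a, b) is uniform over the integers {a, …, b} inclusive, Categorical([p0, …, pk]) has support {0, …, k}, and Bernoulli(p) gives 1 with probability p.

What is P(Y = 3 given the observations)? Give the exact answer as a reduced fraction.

Enumerate traces; 2 have nonzero weight after conditioning:
  (X=0, Z=4, Y=3) weight 1/96
  (X=2, Z=5, Y=2) weight 1/168
Group by Y:
  weight(Y=2) = 1/168
  weight(Y=3) = 1/96
Total weight = 1/168 + 1/96 = 11/672
P(Y=2 | obs) = 1/168 / 11/672 = 4/11
P(Y=3 | obs) = 1/96 / 11/672 = 7/11

P(Y = 3 | obs) = 7/11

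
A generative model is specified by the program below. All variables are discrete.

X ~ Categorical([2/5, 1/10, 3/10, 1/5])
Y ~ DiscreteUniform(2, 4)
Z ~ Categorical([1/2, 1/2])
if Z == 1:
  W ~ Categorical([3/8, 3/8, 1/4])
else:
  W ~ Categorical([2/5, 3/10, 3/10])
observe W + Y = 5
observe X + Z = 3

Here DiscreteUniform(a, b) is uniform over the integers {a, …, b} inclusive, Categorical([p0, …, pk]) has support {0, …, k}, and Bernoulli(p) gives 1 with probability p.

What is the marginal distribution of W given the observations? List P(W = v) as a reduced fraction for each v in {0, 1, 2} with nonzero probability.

P(W=1) = 23/41, P(W=2) = 18/41

Enumerate traces; 4 have nonzero weight after conditioning:
  (X=2, Y=3, Z=1, W=2) weight 1/80
  (X=2, Y=4, Z=1, W=1) weight 3/160
  (X=3, Y=3, Z=0, W=2) weight 1/100
  (X=3, Y=4, Z=0, W=1) weight 1/100
Group by W:
  weight(W=1) = 23/800
  weight(W=2) = 9/400
Total weight = 23/800 + 9/400 = 41/800
P(W=1 | obs) = 23/800 / 41/800 = 23/41
P(W=2 | obs) = 9/400 / 41/800 = 18/41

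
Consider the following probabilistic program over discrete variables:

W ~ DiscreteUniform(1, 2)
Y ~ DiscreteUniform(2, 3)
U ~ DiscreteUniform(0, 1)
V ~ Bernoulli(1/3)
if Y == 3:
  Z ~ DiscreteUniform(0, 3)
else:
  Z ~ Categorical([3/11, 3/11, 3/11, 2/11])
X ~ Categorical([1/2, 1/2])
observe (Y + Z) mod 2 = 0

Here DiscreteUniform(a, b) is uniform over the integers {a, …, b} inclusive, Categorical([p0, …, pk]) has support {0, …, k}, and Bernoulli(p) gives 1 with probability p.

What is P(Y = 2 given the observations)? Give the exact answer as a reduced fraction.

Enumerate traces; 64 have nonzero weight after conditioning:
  (W=1, Y=2, U=0, V=0, Z=0, X=0) weight 1/88
  (W=1, Y=2, U=0, V=0, Z=0, X=1) weight 1/88
  (W=1, Y=2, U=0, V=0, Z=2, X=0) weight 1/88
  (W=1, Y=2, U=0, V=0, Z=2, X=1) weight 1/88
  (W=1, Y=2, U=0, V=1, Z=0, X=0) weight 1/176
  (W=1, Y=2, U=0, V=1, Z=0, X=1) weight 1/176
  (W=1, Y=2, U=0, V=1, Z=2, X=0) weight 1/176
  (W=1, Y=2, U=0, V=1, Z=2, X=1) weight 1/176
  (W=1, Y=3, U=0, V=0, Z=1, X=0) weight 1/96
  … 55 more
Group by Y:
  weight(Y=2) = 3/11
  weight(Y=3) = 1/4
Total weight = 3/11 + 1/4 = 23/44
P(Y=2 | obs) = 3/11 / 23/44 = 12/23
P(Y=3 | obs) = 1/4 / 23/44 = 11/23

P(Y = 2 | obs) = 12/23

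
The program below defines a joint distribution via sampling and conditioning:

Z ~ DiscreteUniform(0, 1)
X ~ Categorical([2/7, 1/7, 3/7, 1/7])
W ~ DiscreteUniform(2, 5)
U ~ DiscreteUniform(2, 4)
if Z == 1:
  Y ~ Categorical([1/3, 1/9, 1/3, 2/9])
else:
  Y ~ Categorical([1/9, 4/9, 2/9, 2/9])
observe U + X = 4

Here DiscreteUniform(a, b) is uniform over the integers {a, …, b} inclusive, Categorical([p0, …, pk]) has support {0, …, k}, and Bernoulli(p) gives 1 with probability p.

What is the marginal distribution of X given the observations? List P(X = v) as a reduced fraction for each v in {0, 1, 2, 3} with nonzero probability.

Enumerate traces; 96 have nonzero weight after conditioning:
  (Z=0, X=0, W=2, U=4, Y=0) weight 1/756
  (Z=0, X=0, W=2, U=4, Y=1) weight 1/189
  (Z=0, X=0, W=2, U=4, Y=2) weight 1/378
  (Z=0, X=0, W=2, U=4, Y=3) weight 1/378
  (Z=0, X=0, W=3, U=4, Y=0) weight 1/756
  (Z=0, X=0, W=3, U=4, Y=1) weight 1/189
  (Z=0, X=0, W=3, U=4, Y=2) weight 1/378
  (Z=0, X=0, W=3, U=4, Y=3) weight 1/378
  (Z=0, X=1, W=2, U=3, Y=0) weight 1/1512
  (Z=0, X=2, W=2, U=2, Y=0) weight 1/504
  … 86 more
Group by X:
  weight(X=0) = 2/21
  weight(X=1) = 1/21
  weight(X=2) = 1/7
Total weight = 2/21 + 1/21 + 1/7 = 2/7
P(X=0 | obs) = 2/21 / 2/7 = 1/3
P(X=1 | obs) = 1/21 / 2/7 = 1/6
P(X=2 | obs) = 1/7 / 2/7 = 1/2

P(X=0) = 1/3, P(X=1) = 1/6, P(X=2) = 1/2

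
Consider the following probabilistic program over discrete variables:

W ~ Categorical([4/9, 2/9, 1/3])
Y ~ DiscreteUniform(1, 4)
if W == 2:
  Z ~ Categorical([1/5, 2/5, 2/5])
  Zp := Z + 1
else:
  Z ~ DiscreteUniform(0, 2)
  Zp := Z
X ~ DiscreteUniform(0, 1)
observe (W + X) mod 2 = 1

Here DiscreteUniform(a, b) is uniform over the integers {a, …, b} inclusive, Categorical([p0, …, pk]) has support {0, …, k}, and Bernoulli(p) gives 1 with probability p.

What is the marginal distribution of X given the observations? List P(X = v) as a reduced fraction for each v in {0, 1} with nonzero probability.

Enumerate traces; 36 have nonzero weight after conditioning:
  (W=0, Y=1, Z=0, X=1) weight 1/54
  (W=0, Y=1, Z=1, X=1) weight 1/54
  (W=0, Y=1, Z=2, X=1) weight 1/54
  (W=0, Y=2, Z=0, X=1) weight 1/54
  (W=0, Y=2, Z=1, X=1) weight 1/54
  (W=0, Y=2, Z=2, X=1) weight 1/54
  (W=0, Y=3, Z=0, X=1) weight 1/54
  (W=0, Y=3, Z=1, X=1) weight 1/54
  (W=1, Y=1, Z=0, X=0) weight 1/108
  … 27 more
Group by X:
  weight(X=0) = 1/9
  weight(X=1) = 7/18
Total weight = 1/9 + 7/18 = 1/2
P(X=0 | obs) = 1/9 / 1/2 = 2/9
P(X=1 | obs) = 7/18 / 1/2 = 7/9

P(X=0) = 2/9, P(X=1) = 7/9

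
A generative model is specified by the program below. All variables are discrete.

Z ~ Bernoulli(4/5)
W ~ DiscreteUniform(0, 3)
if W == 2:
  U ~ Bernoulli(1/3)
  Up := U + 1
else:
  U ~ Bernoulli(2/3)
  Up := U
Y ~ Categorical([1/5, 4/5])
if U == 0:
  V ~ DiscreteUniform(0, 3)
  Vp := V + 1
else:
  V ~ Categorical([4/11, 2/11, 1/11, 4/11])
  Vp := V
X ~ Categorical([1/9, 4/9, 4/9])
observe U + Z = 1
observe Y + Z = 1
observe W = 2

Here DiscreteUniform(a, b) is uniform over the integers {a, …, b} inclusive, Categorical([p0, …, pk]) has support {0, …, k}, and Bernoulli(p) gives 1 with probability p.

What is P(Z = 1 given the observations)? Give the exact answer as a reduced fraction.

P(Z = 1 | obs) = 2/3

Enumerate traces; 24 have nonzero weight after conditioning:
  (Z=0, W=2, U=1, Y=1, V=0, X=0) weight 4/7425
  (Z=0, W=2, U=1, Y=1, V=0, X=1) weight 16/7425
  (Z=0, W=2, U=1, Y=1, V=0, X=2) weight 16/7425
  (Z=0, W=2, U=1, Y=1, V=1, X=0) weight 2/7425
  (Z=0, W=2, U=1, Y=1, V=1, X=1) weight 8/7425
  (Z=0, W=2, U=1, Y=1, V=1, X=2) weight 8/7425
  (Z=0, W=2, U=1, Y=1, V=2, X=0) weight 1/7425
  (Z=0, W=2, U=1, Y=1, V=2, X=1) weight 4/7425
  (Z=1, W=2, U=0, Y=0, V=0, X=0) weight 1/1350
  … 15 more
Group by Z:
  weight(Z=0) = 1/75
  weight(Z=1) = 2/75
Total weight = 1/75 + 2/75 = 1/25
P(Z=0 | obs) = 1/75 / 1/25 = 1/3
P(Z=1 | obs) = 2/75 / 1/25 = 2/3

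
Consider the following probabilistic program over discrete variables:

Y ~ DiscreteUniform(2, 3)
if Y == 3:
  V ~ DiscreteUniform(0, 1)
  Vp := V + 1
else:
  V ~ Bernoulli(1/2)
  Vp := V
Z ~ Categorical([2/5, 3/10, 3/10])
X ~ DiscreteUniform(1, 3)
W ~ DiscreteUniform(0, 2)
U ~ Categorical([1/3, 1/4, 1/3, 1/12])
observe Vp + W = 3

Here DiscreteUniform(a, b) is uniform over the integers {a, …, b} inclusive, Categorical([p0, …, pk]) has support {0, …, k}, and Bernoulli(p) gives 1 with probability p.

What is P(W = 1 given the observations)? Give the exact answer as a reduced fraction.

Enumerate traces; 108 have nonzero weight after conditioning:
  (Y=2, V=1, Z=0, X=1, W=2, U=0) weight 1/270
  (Y=2, V=1, Z=0, X=1, W=2, U=1) weight 1/360
  (Y=2, V=1, Z=0, X=1, W=2, U=2) weight 1/270
  (Y=2, V=1, Z=0, X=1, W=2, U=3) weight 1/1080
  (Y=2, V=1, Z=0, X=2, W=2, U=0) weight 1/270
  (Y=2, V=1, Z=0, X=2, W=2, U=1) weight 1/360
  (Y=2, V=1, Z=0, X=2, W=2, U=2) weight 1/270
  (Y=2, V=1, Z=0, X=2, W=2, U=3) weight 1/1080
  (Y=3, V=1, Z=0, X=1, W=1, U=0) weight 1/270
  … 99 more
Group by W:
  weight(W=1) = 1/12
  weight(W=2) = 1/6
Total weight = 1/12 + 1/6 = 1/4
P(W=1 | obs) = 1/12 / 1/4 = 1/3
P(W=2 | obs) = 1/6 / 1/4 = 2/3

P(W = 1 | obs) = 1/3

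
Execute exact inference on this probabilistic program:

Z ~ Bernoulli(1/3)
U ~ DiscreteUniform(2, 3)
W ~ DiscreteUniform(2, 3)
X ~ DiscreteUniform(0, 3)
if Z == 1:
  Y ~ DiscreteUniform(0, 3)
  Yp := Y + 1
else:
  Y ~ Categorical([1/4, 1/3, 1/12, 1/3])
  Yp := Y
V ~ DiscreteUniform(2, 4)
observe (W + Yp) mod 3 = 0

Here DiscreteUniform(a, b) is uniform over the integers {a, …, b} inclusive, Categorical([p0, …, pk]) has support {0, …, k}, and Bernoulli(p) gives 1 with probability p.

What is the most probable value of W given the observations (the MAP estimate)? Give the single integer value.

Enumerate traces; 144 have nonzero weight after conditioning:
  (Z=0, U=2, W=2, X=0, Y=1, V=2) weight 1/216
  (Z=0, U=2, W=2, X=0, Y=1, V=3) weight 1/216
  (Z=0, U=2, W=2, X=0, Y=1, V=4) weight 1/216
  (Z=0, U=2, W=2, X=1, Y=1, V=2) weight 1/216
  (Z=0, U=2, W=2, X=1, Y=1, V=3) weight 1/216
  (Z=0, U=2, W=2, X=1, Y=1, V=4) weight 1/216
  (Z=0, U=2, W=2, X=2, Y=1, V=2) weight 1/216
  (Z=0, U=2, W=2, X=2, Y=1, V=3) weight 1/216
  (Z=0, U=2, W=3, X=0, Y=0, V=2) weight 1/288
  … 135 more
Group by W:
  weight(W=2) = 7/36
  weight(W=3) = 17/72
Total weight = 7/36 + 17/72 = 31/72
P(W=2 | obs) = 7/36 / 31/72 = 14/31
P(W=3 | obs) = 17/72 / 31/72 = 17/31
argmax = 3

argmax_v P(W = v | obs) = 3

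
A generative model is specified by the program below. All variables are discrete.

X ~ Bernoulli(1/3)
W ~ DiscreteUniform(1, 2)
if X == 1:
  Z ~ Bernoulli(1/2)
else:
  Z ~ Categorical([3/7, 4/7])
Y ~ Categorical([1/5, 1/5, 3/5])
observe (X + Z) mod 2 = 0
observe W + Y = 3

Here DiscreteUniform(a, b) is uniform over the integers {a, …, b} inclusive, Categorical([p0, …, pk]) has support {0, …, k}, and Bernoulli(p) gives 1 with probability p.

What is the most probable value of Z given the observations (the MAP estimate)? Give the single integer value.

argmax_v P(Z = v | obs) = 0

Enumerate traces; 4 have nonzero weight after conditioning:
  (X=0, W=1, Z=0, Y=2) weight 3/35
  (X=0, W=2, Z=0, Y=1) weight 1/35
  (X=1, W=1, Z=1, Y=2) weight 1/20
  (X=1, W=2, Z=1, Y=1) weight 1/60
Group by Z:
  weight(Z=0) = 4/35
  weight(Z=1) = 1/15
Total weight = 4/35 + 1/15 = 19/105
P(Z=0 | obs) = 4/35 / 19/105 = 12/19
P(Z=1 | obs) = 1/15 / 19/105 = 7/19
argmax = 0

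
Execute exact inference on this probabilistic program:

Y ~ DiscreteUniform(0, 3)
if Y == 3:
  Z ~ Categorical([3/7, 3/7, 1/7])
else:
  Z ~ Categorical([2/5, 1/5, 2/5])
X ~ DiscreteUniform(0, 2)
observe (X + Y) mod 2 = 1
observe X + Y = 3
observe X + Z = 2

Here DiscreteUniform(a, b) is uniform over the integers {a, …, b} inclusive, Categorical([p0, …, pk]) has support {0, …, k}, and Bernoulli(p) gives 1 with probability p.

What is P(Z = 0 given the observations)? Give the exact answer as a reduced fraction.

P(Z = 0 | obs) = 7/13

Enumerate traces; 3 have nonzero weight after conditioning:
  (Y=1, Z=0, X=2) weight 1/30
  (Y=2, Z=1, X=1) weight 1/60
  (Y=3, Z=2, X=0) weight 1/84
Group by Z:
  weight(Z=0) = 1/30
  weight(Z=1) = 1/60
  weight(Z=2) = 1/84
Total weight = 1/30 + 1/60 + 1/84 = 13/210
P(Z=0 | obs) = 1/30 / 13/210 = 7/13
P(Z=1 | obs) = 1/60 / 13/210 = 7/26
P(Z=2 | obs) = 1/84 / 13/210 = 5/26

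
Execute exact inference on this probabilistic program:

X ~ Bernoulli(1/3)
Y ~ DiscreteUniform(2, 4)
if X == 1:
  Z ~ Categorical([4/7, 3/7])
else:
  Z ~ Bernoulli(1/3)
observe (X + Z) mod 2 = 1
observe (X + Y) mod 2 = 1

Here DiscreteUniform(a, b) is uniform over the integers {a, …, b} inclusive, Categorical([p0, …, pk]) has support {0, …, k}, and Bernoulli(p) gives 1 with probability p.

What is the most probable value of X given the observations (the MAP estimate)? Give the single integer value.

Enumerate traces; 3 have nonzero weight after conditioning:
  (X=0, Y=3, Z=1) weight 2/27
  (X=1, Y=2, Z=0) weight 4/63
  (X=1, Y=4, Z=0) weight 4/63
Group by X:
  weight(X=0) = 2/27
  weight(X=1) = 8/63
Total weight = 2/27 + 8/63 = 38/189
P(X=0 | obs) = 2/27 / 38/189 = 7/19
P(X=1 | obs) = 8/63 / 38/189 = 12/19
argmax = 1

argmax_v P(X = v | obs) = 1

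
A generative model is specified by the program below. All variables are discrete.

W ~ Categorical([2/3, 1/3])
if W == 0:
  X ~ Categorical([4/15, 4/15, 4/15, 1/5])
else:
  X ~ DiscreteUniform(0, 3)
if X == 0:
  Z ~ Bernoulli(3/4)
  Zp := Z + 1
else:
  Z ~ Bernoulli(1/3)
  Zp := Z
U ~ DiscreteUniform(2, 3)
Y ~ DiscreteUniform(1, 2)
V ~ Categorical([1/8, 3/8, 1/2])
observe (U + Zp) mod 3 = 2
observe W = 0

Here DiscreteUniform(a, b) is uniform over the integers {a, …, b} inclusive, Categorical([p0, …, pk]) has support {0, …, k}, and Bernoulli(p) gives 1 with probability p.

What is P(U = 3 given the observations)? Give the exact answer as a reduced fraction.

Enumerate traces; 24 have nonzero weight after conditioning:
  (W=0, X=0, Z=1, U=3, Y=1, V=0) weight 1/240
  (W=0, X=0, Z=1, U=3, Y=1, V=1) weight 1/80
  (W=0, X=0, Z=1, U=3, Y=1, V=2) weight 1/60
  (W=0, X=0, Z=1, U=3, Y=2, V=0) weight 1/240
  (W=0, X=0, Z=1, U=3, Y=2, V=1) weight 1/80
  (W=0, X=0, Z=1, U=3, Y=2, V=2) weight 1/60
  (W=0, X=1, Z=0, U=2, Y=1, V=0) weight 1/270
  (W=0, X=1, Z=0, U=2, Y=1, V=1) weight 1/90
  … 16 more
Group by U:
  weight(U=2) = 22/135
  weight(U=3) = 1/15
Total weight = 22/135 + 1/15 = 31/135
P(U=2 | obs) = 22/135 / 31/135 = 22/31
P(U=3 | obs) = 1/15 / 31/135 = 9/31

P(U = 3 | obs) = 9/31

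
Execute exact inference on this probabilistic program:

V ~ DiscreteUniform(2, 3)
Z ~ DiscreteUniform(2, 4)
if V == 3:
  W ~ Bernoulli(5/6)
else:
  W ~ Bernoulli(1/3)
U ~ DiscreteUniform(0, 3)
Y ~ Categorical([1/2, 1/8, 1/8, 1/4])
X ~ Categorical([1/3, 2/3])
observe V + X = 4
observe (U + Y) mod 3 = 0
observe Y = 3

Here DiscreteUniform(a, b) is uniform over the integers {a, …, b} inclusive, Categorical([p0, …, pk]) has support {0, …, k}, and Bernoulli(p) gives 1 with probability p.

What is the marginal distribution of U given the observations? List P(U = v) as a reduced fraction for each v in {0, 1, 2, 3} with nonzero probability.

P(U=0) = 1/2, P(U=3) = 1/2

Enumerate traces; 12 have nonzero weight after conditioning:
  (V=3, Z=2, W=0, U=0, Y=3, X=1) weight 1/864
  (V=3, Z=2, W=0, U=3, Y=3, X=1) weight 1/864
  (V=3, Z=2, W=1, U=0, Y=3, X=1) weight 5/864
  (V=3, Z=2, W=1, U=3, Y=3, X=1) weight 5/864
  (V=3, Z=3, W=0, U=0, Y=3, X=1) weight 1/864
  (V=3, Z=3, W=0, U=3, Y=3, X=1) weight 1/864
  (V=3, Z=3, W=1, U=0, Y=3, X=1) weight 5/864
  (V=3, Z=3, W=1, U=3, Y=3, X=1) weight 5/864
  … 4 more
Group by U:
  weight(U=0) = 1/48
  weight(U=3) = 1/48
Total weight = 1/48 + 1/48 = 1/24
P(U=0 | obs) = 1/48 / 1/24 = 1/2
P(U=3 | obs) = 1/48 / 1/24 = 1/2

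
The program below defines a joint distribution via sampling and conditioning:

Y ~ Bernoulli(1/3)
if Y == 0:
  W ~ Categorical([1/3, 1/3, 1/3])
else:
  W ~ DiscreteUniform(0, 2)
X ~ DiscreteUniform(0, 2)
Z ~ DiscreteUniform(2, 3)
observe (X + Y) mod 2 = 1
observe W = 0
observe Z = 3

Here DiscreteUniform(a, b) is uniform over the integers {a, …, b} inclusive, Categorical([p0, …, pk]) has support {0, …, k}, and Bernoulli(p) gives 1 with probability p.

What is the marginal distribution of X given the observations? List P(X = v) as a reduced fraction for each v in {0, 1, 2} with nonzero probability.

Enumerate traces; 3 have nonzero weight after conditioning:
  (Y=0, W=0, X=1, Z=3) weight 1/27
  (Y=1, W=0, X=0, Z=3) weight 1/54
  (Y=1, W=0, X=2, Z=3) weight 1/54
Group by X:
  weight(X=0) = 1/54
  weight(X=1) = 1/27
  weight(X=2) = 1/54
Total weight = 1/54 + 1/27 + 1/54 = 2/27
P(X=0 | obs) = 1/54 / 2/27 = 1/4
P(X=1 | obs) = 1/27 / 2/27 = 1/2
P(X=2 | obs) = 1/54 / 2/27 = 1/4

P(X=0) = 1/4, P(X=1) = 1/2, P(X=2) = 1/4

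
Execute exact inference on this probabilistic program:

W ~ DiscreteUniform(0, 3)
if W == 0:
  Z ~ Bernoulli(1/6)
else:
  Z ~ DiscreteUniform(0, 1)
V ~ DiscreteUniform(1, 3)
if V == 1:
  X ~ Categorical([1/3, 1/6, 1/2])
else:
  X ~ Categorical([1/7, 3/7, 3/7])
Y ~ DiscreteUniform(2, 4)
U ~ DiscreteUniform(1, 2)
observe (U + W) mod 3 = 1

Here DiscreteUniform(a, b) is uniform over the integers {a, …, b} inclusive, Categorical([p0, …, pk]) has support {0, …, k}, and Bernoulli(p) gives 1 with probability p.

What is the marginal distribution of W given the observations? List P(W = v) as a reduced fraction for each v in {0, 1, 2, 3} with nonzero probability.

P(W=0) = 1/3, P(W=2) = 1/3, P(W=3) = 1/3

Enumerate traces; 162 have nonzero weight after conditioning:
  (W=0, Z=0, V=1, X=0, Y=2, U=1) weight 5/1296
  (W=0, Z=0, V=1, X=0, Y=3, U=1) weight 5/1296
  (W=0, Z=0, V=1, X=0, Y=4, U=1) weight 5/1296
  (W=0, Z=0, V=1, X=1, Y=2, U=1) weight 5/2592
  (W=0, Z=0, V=1, X=1, Y=3, U=1) weight 5/2592
  (W=0, Z=0, V=1, X=1, Y=4, U=1) weight 5/2592
  (W=0, Z=0, V=1, X=2, Y=2, U=1) weight 5/864
  (W=0, Z=0, V=1, X=2, Y=3, U=1) weight 5/864
  (W=2, Z=0, V=1, X=0, Y=2, U=2) weight 1/432
  (W=3, Z=0, V=1, X=0, Y=2, U=1) weight 1/432
  … 152 more
Group by W:
  weight(W=0) = 1/8
  weight(W=2) = 1/8
  weight(W=3) = 1/8
Total weight = 1/8 + 1/8 + 1/8 = 3/8
P(W=0 | obs) = 1/8 / 3/8 = 1/3
P(W=2 | obs) = 1/8 / 3/8 = 1/3
P(W=3 | obs) = 1/8 / 3/8 = 1/3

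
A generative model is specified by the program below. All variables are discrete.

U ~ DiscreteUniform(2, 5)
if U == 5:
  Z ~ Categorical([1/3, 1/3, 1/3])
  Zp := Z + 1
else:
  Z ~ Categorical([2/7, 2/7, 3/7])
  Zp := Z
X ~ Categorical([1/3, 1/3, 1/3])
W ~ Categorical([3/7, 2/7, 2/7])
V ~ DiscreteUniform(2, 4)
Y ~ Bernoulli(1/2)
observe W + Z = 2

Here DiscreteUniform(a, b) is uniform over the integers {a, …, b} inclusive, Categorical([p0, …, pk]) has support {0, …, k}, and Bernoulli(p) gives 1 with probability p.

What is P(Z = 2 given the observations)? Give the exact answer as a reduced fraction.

Enumerate traces; 216 have nonzero weight after conditioning:
  (U=2, Z=0, X=0, W=2, V=2, Y=0) weight 1/882
  (U=2, Z=0, X=0, W=2, V=2, Y=1) weight 1/882
  (U=2, Z=0, X=0, W=2, V=3, Y=0) weight 1/882
  (U=2, Z=0, X=0, W=2, V=3, Y=1) weight 1/882
  (U=2, Z=0, X=0, W=2, V=4, Y=0) weight 1/882
  (U=2, Z=0, X=0, W=2, V=4, Y=1) weight 1/882
  (U=2, Z=0, X=1, W=2, V=2, Y=0) weight 1/882
  (U=2, Z=0, X=1, W=2, V=2, Y=1) weight 1/882
  (U=2, Z=1, X=0, W=1, V=2, Y=0) weight 1/882
  (U=2, Z=2, X=0, W=0, V=2, Y=0) weight 1/392
  … 206 more
Group by Z:
  weight(Z=0) = 25/294
  weight(Z=1) = 25/294
  weight(Z=2) = 17/98
Total weight = 25/294 + 25/294 + 17/98 = 101/294
P(Z=0 | obs) = 25/294 / 101/294 = 25/101
P(Z=1 | obs) = 25/294 / 101/294 = 25/101
P(Z=2 | obs) = 17/98 / 101/294 = 51/101

P(Z = 2 | obs) = 51/101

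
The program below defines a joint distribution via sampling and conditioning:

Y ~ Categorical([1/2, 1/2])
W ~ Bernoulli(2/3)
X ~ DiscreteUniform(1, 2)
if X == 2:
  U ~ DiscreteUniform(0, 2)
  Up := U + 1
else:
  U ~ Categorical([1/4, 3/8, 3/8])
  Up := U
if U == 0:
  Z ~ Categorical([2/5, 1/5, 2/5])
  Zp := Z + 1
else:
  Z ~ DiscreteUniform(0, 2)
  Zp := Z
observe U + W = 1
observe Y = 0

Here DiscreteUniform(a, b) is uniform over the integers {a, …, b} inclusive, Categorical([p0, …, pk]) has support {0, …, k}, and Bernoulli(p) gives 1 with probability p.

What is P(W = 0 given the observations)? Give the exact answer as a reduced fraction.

Enumerate traces; 12 have nonzero weight after conditioning:
  (Y=0, W=0, X=1, U=1, Z=0) weight 1/96
  (Y=0, W=0, X=1, U=1, Z=1) weight 1/96
  (Y=0, W=0, X=1, U=1, Z=2) weight 1/96
  (Y=0, W=0, X=2, U=1, Z=0) weight 1/108
  (Y=0, W=0, X=2, U=1, Z=1) weight 1/108
  (Y=0, W=0, X=2, U=1, Z=2) weight 1/108
  (Y=0, W=1, X=1, U=0, Z=0) weight 1/60
  (Y=0, W=1, X=1, U=0, Z=1) weight 1/120
  … 4 more
Group by W:
  weight(W=0) = 17/288
  weight(W=1) = 7/72
Total weight = 17/288 + 7/72 = 5/32
P(W=0 | obs) = 17/288 / 5/32 = 17/45
P(W=1 | obs) = 7/72 / 5/32 = 28/45

P(W = 0 | obs) = 17/45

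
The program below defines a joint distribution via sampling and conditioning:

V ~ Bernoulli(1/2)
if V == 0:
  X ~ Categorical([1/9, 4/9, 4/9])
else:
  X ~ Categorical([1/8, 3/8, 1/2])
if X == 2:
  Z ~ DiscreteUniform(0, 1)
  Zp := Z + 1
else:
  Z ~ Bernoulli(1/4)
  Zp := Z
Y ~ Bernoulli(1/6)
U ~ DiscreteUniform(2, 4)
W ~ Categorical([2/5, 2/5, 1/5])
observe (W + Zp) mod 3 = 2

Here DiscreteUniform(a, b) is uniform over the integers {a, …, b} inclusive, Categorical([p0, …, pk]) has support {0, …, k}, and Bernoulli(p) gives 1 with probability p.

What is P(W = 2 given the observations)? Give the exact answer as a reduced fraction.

P(W = 2 | obs) = 19/77

Enumerate traces; 72 have nonzero weight after conditioning:
  (V=0, X=0, Z=0, Y=0, U=2, W=2) weight 1/432
  (V=0, X=0, Z=0, Y=0, U=3, W=2) weight 1/432
  (V=0, X=0, Z=0, Y=0, U=4, W=2) weight 1/432
  (V=0, X=0, Z=0, Y=1, U=2, W=2) weight 1/2160
  (V=0, X=0, Z=0, Y=1, U=3, W=2) weight 1/2160
  (V=0, X=0, Z=0, Y=1, U=4, W=2) weight 1/2160
  (V=0, X=0, Z=1, Y=0, U=2, W=1) weight 1/648
  (V=0, X=0, Z=1, Y=0, U=3, W=1) weight 1/648
  (V=0, X=2, Z=1, Y=0, U=2, W=0) weight 1/81
  … 63 more
Group by W:
  weight(W=0) = 17/180
  weight(W=1) = 53/360
  weight(W=2) = 19/240
Total weight = 17/180 + 53/360 + 19/240 = 77/240
P(W=0 | obs) = 17/180 / 77/240 = 68/231
P(W=1 | obs) = 53/360 / 77/240 = 106/231
P(W=2 | obs) = 19/240 / 77/240 = 19/77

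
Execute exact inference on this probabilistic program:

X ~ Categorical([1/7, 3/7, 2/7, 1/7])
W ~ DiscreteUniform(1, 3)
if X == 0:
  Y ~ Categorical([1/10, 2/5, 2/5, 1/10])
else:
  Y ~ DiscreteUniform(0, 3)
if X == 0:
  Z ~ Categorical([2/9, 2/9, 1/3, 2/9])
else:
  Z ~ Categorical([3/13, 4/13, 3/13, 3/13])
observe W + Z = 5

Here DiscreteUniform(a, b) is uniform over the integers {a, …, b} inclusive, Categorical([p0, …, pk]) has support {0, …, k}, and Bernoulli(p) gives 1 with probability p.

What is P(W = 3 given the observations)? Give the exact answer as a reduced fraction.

Enumerate traces; 32 have nonzero weight after conditioning:
  (X=0, W=2, Y=0, Z=3) weight 1/945
  (X=0, W=2, Y=1, Z=3) weight 4/945
  (X=0, W=2, Y=2, Z=3) weight 4/945
  (X=0, W=2, Y=3, Z=3) weight 1/945
  (X=0, W=3, Y=0, Z=2) weight 1/630
  (X=0, W=3, Y=1, Z=2) weight 2/315
  (X=0, W=3, Y=2, Z=2) weight 2/315
  (X=0, W=3, Y=3, Z=2) weight 1/630
  … 24 more
Group by W:
  weight(W=2) = 188/2457
  weight(W=3) = 67/819
Total weight = 188/2457 + 67/819 = 389/2457
P(W=2 | obs) = 188/2457 / 389/2457 = 188/389
P(W=3 | obs) = 67/819 / 389/2457 = 201/389

P(W = 3 | obs) = 201/389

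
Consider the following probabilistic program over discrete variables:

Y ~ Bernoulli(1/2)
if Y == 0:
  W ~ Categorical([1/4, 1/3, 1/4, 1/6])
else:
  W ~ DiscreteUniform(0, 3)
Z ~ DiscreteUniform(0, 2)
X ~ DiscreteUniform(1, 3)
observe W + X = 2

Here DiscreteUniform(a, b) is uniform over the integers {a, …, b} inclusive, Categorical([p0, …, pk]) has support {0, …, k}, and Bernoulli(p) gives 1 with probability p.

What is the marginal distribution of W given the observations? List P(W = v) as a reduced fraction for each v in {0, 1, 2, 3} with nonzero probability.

P(W=0) = 6/13, P(W=1) = 7/13

Enumerate traces; 12 have nonzero weight after conditioning:
  (Y=0, W=0, Z=0, X=2) weight 1/72
  (Y=0, W=0, Z=1, X=2) weight 1/72
  (Y=0, W=0, Z=2, X=2) weight 1/72
  (Y=0, W=1, Z=0, X=1) weight 1/54
  (Y=0, W=1, Z=1, X=1) weight 1/54
  (Y=0, W=1, Z=2, X=1) weight 1/54
  (Y=1, W=0, Z=0, X=2) weight 1/72
  (Y=1, W=0, Z=1, X=2) weight 1/72
  … 4 more
Group by W:
  weight(W=0) = 1/12
  weight(W=1) = 7/72
Total weight = 1/12 + 7/72 = 13/72
P(W=0 | obs) = 1/12 / 13/72 = 6/13
P(W=1 | obs) = 7/72 / 13/72 = 7/13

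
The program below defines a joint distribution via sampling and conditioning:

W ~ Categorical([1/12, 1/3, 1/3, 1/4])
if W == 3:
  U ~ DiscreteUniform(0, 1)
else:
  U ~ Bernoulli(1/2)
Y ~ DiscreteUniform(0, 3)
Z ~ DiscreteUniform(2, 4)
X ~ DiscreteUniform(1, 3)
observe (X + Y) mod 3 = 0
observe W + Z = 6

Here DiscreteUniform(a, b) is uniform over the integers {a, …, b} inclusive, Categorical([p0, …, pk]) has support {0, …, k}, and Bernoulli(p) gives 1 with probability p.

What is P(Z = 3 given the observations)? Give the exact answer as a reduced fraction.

Enumerate traces; 16 have nonzero weight after conditioning:
  (W=2, U=0, Y=0, Z=4, X=3) weight 1/216
  (W=2, U=0, Y=1, Z=4, X=2) weight 1/216
  (W=2, U=0, Y=2, Z=4, X=1) weight 1/216
  (W=2, U=0, Y=3, Z=4, X=3) weight 1/216
  (W=2, U=1, Y=0, Z=4, X=3) weight 1/216
  (W=2, U=1, Y=1, Z=4, X=2) weight 1/216
  (W=2, U=1, Y=2, Z=4, X=1) weight 1/216
  (W=2, U=1, Y=3, Z=4, X=3) weight 1/216
  (W=3, U=0, Y=0, Z=3, X=3) weight 1/288
  … 7 more
Group by Z:
  weight(Z=3) = 1/36
  weight(Z=4) = 1/27
Total weight = 1/36 + 1/27 = 7/108
P(Z=3 | obs) = 1/36 / 7/108 = 3/7
P(Z=4 | obs) = 1/27 / 7/108 = 4/7

P(Z = 3 | obs) = 3/7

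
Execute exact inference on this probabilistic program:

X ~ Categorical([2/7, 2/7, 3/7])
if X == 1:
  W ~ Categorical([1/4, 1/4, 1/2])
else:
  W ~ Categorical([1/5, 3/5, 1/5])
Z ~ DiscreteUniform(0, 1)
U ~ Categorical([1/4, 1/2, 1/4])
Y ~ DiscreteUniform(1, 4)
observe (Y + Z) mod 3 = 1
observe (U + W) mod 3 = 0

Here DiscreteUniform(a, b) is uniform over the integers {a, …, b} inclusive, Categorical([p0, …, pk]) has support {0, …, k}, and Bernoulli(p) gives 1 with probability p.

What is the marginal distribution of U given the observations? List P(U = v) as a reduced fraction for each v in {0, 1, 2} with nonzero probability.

P(U=0) = 1/6, P(U=1) = 4/9, P(U=2) = 7/18

Enumerate traces; 27 have nonzero weight after conditioning:
  (X=0, W=0, Z=0, U=0, Y=1) weight 1/560
  (X=0, W=0, Z=0, U=0, Y=4) weight 1/560
  (X=0, W=0, Z=1, U=0, Y=3) weight 1/560
  (X=0, W=1, Z=0, U=2, Y=1) weight 3/560
  (X=0, W=1, Z=0, U=2, Y=4) weight 3/560
  (X=0, W=1, Z=1, U=2, Y=3) weight 3/560
  (X=0, W=2, Z=0, U=1, Y=1) weight 1/280
  (X=0, W=2, Z=0, U=1, Y=4) weight 1/280
  … 19 more
Group by U:
  weight(U=0) = 9/448
  weight(U=1) = 3/56
  weight(U=2) = 3/64
Total weight = 9/448 + 3/56 + 3/64 = 27/224
P(U=0 | obs) = 9/448 / 27/224 = 1/6
P(U=1 | obs) = 3/56 / 27/224 = 4/9
P(U=2 | obs) = 3/64 / 27/224 = 7/18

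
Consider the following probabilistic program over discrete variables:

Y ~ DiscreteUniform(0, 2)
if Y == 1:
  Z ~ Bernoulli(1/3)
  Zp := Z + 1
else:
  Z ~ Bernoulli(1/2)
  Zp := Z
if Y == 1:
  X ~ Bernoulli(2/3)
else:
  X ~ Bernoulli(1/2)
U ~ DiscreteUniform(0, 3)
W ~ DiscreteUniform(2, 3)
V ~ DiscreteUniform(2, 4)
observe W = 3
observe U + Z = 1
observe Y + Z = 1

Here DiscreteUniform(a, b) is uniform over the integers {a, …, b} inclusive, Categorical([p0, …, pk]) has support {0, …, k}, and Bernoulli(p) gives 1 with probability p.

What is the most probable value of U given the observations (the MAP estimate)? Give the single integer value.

argmax_v P(U = v | obs) = 1

Enumerate traces; 12 have nonzero weight after conditioning:
  (Y=0, Z=1, X=0, U=0, W=3, V=2) weight 1/288
  (Y=0, Z=1, X=0, U=0, W=3, V=3) weight 1/288
  (Y=0, Z=1, X=0, U=0, W=3, V=4) weight 1/288
  (Y=0, Z=1, X=1, U=0, W=3, V=2) weight 1/288
  (Y=0, Z=1, X=1, U=0, W=3, V=3) weight 1/288
  (Y=0, Z=1, X=1, U=0, W=3, V=4) weight 1/288
  (Y=1, Z=0, X=0, U=1, W=3, V=2) weight 1/324
  (Y=1, Z=0, X=0, U=1, W=3, V=3) weight 1/324
  … 4 more
Group by U:
  weight(U=0) = 1/48
  weight(U=1) = 1/36
Total weight = 1/48 + 1/36 = 7/144
P(U=0 | obs) = 1/48 / 7/144 = 3/7
P(U=1 | obs) = 1/36 / 7/144 = 4/7
argmax = 1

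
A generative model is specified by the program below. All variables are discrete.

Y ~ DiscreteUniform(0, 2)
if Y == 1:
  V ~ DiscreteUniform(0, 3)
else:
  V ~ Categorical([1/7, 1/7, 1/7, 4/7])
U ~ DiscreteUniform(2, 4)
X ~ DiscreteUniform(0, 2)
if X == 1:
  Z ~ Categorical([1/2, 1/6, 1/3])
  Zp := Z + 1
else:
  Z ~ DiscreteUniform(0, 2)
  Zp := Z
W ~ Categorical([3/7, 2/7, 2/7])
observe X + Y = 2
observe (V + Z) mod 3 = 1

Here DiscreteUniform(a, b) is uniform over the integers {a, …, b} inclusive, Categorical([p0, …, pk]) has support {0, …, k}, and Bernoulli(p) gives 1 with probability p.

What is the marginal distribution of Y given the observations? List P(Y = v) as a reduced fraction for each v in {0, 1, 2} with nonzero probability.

P(Y=0) = 8/23, P(Y=1) = 7/23, P(Y=2) = 8/23

Enumerate traces; 108 have nonzero weight after conditioning:
  (Y=0, V=0, U=2, X=2, Z=1, W=0) weight 1/1323
  (Y=0, V=0, U=2, X=2, Z=1, W=1) weight 2/3969
  (Y=0, V=0, U=2, X=2, Z=1, W=2) weight 2/3969
  (Y=0, V=0, U=3, X=2, Z=1, W=0) weight 1/1323
  (Y=0, V=0, U=3, X=2, Z=1, W=1) weight 2/3969
  (Y=0, V=0, U=3, X=2, Z=1, W=2) weight 2/3969
  (Y=0, V=0, U=4, X=2, Z=1, W=0) weight 1/1323
  (Y=0, V=0, U=4, X=2, Z=1, W=1) weight 2/3969
  (Y=1, V=0, U=2, X=1, Z=1, W=0) weight 1/1512
  (Y=2, V=0, U=2, X=0, Z=1, W=0) weight 1/1323
  … 98 more
Group by Y:
  weight(Y=0) = 1/27
  weight(Y=1) = 7/216
  weight(Y=2) = 1/27
Total weight = 1/27 + 7/216 + 1/27 = 23/216
P(Y=0 | obs) = 1/27 / 23/216 = 8/23
P(Y=1 | obs) = 7/216 / 23/216 = 7/23
P(Y=2 | obs) = 1/27 / 23/216 = 8/23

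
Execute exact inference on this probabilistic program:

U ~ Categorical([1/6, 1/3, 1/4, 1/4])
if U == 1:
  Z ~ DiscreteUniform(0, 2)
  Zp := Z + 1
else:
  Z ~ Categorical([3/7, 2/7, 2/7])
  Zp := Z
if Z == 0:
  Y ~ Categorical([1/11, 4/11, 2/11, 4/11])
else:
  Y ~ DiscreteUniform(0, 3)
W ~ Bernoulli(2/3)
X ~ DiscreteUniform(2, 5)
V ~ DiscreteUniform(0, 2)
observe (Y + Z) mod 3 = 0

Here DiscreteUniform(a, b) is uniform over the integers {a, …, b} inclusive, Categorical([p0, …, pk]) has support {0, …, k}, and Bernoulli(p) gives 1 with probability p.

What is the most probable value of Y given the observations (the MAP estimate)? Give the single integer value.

Enumerate traces; 384 have nonzero weight after conditioning:
  (U=0, Z=0, Y=0, W=0, X=2, V=0) weight 1/5544
  (U=0, Z=0, Y=0, W=0, X=2, V=1) weight 1/5544
  (U=0, Z=0, Y=0, W=0, X=2, V=2) weight 1/5544
  (U=0, Z=0, Y=0, W=0, X=3, V=0) weight 1/5544
  (U=0, Z=0, Y=0, W=0, X=3, V=1) weight 1/5544
  (U=0, Z=0, Y=0, W=0, X=3, V=2) weight 1/5544
  (U=0, Z=0, Y=0, W=0, X=4, V=0) weight 1/5544
  (U=0, Z=0, Y=0, W=0, X=4, V=1) weight 1/5544
  (U=0, Z=0, Y=3, W=0, X=2, V=0) weight 1/1386
  (U=0, Z=1, Y=2, W=0, X=2, V=0) weight 1/3024
  … 374 more
Group by Y:
  weight(Y=0) = 25/693
  weight(Y=1) = 19/252
  weight(Y=2) = 19/252
  weight(Y=3) = 100/693
Total weight = 25/693 + 19/252 + 19/252 + 100/693 = 51/154
P(Y=0 | obs) = 25/693 / 51/154 = 50/459
P(Y=1 | obs) = 19/252 / 51/154 = 209/918
P(Y=2 | obs) = 19/252 / 51/154 = 209/918
P(Y=3 | obs) = 100/693 / 51/154 = 200/459
argmax = 3

argmax_v P(Y = v | obs) = 3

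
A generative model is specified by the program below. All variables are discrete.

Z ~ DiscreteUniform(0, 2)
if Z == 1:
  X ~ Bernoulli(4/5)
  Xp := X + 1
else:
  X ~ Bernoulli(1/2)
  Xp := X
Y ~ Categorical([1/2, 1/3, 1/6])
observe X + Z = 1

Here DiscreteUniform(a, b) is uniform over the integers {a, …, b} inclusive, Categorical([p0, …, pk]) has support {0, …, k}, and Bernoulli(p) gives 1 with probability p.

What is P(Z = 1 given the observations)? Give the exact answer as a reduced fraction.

Enumerate traces; 6 have nonzero weight after conditioning:
  (Z=0, X=1, Y=0) weight 1/12
  (Z=0, X=1, Y=1) weight 1/18
  (Z=0, X=1, Y=2) weight 1/36
  (Z=1, X=0, Y=0) weight 1/30
  (Z=1, X=0, Y=1) weight 1/45
  (Z=1, X=0, Y=2) weight 1/90
Group by Z:
  weight(Z=0) = 1/6
  weight(Z=1) = 1/15
Total weight = 1/6 + 1/15 = 7/30
P(Z=0 | obs) = 1/6 / 7/30 = 5/7
P(Z=1 | obs) = 1/15 / 7/30 = 2/7

P(Z = 1 | obs) = 2/7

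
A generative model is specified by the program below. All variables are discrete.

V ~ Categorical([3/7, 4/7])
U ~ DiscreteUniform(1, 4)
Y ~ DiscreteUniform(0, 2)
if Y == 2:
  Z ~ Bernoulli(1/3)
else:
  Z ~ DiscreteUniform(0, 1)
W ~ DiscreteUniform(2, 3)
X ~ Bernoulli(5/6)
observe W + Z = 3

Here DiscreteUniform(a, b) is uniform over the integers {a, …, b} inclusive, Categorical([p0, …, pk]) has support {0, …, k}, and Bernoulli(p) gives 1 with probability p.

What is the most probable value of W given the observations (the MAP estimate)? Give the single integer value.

argmax_v P(W = v | obs) = 3

Enumerate traces; 96 have nonzero weight after conditioning:
  (V=0, U=1, Y=0, Z=0, W=3, X=0) weight 1/672
  (V=0, U=1, Y=0, Z=0, W=3, X=1) weight 5/672
  (V=0, U=1, Y=0, Z=1, W=2, X=0) weight 1/672
  (V=0, U=1, Y=0, Z=1, W=2, X=1) weight 5/672
  (V=0, U=1, Y=1, Z=0, W=3, X=0) weight 1/672
  (V=0, U=1, Y=1, Z=0, W=3, X=1) weight 5/672
  (V=0, U=1, Y=1, Z=1, W=2, X=0) weight 1/672
  (V=0, U=1, Y=1, Z=1, W=2, X=1) weight 5/672
  … 88 more
Group by W:
  weight(W=2) = 2/9
  weight(W=3) = 5/18
Total weight = 2/9 + 5/18 = 1/2
P(W=2 | obs) = 2/9 / 1/2 = 4/9
P(W=3 | obs) = 5/18 / 1/2 = 5/9
argmax = 3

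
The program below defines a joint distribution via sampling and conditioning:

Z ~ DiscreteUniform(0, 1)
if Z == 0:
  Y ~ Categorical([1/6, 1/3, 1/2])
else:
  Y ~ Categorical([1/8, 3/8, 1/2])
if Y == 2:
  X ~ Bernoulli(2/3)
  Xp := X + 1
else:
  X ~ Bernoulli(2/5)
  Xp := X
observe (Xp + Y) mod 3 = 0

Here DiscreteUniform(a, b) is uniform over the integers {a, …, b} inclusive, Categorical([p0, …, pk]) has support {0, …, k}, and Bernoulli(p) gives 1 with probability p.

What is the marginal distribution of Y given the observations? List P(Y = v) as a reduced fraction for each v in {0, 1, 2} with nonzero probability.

Enumerate traces; 4 have nonzero weight after conditioning:
  (Z=0, Y=0, X=0) weight 1/20
  (Z=0, Y=2, X=0) weight 1/12
  (Z=1, Y=0, X=0) weight 3/80
  (Z=1, Y=2, X=0) weight 1/12
Group by Y:
  weight(Y=0) = 7/80
  weight(Y=2) = 1/6
Total weight = 7/80 + 1/6 = 61/240
P(Y=0 | obs) = 7/80 / 61/240 = 21/61
P(Y=2 | obs) = 1/6 / 61/240 = 40/61

P(Y=0) = 21/61, P(Y=2) = 40/61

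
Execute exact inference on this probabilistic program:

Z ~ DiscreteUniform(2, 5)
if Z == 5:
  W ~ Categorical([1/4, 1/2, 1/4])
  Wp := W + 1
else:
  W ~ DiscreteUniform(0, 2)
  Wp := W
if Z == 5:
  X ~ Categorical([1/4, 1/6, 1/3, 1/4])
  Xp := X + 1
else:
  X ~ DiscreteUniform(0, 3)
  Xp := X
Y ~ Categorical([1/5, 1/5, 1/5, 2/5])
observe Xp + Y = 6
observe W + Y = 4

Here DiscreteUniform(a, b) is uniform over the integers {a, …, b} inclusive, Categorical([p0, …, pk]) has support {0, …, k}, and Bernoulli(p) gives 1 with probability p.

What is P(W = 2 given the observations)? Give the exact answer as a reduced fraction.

Enumerate traces; 5 have nonzero weight after conditioning:
  (Z=2, W=1, X=3, Y=3) weight 1/120
  (Z=3, W=1, X=3, Y=3) weight 1/120
  (Z=4, W=1, X=3, Y=3) weight 1/120
  (Z=5, W=1, X=2, Y=3) weight 1/60
  (Z=5, W=2, X=3, Y=2) weight 1/320
Group by W:
  weight(W=1) = 1/24
  weight(W=2) = 1/320
Total weight = 1/24 + 1/320 = 43/960
P(W=1 | obs) = 1/24 / 43/960 = 40/43
P(W=2 | obs) = 1/320 / 43/960 = 3/43

P(W = 2 | obs) = 3/43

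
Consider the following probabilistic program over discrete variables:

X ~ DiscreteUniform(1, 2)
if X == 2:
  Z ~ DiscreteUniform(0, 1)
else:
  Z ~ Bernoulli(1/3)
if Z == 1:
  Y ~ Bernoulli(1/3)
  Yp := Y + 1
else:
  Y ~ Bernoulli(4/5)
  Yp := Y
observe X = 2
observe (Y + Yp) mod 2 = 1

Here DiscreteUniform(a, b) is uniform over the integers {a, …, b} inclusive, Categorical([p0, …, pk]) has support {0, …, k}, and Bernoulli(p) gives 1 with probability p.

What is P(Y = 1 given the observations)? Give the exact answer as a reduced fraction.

Enumerate traces; 2 have nonzero weight after conditioning:
  (X=2, Z=1, Y=0) weight 1/6
  (X=2, Z=1, Y=1) weight 1/12
Group by Y:
  weight(Y=0) = 1/6
  weight(Y=1) = 1/12
Total weight = 1/6 + 1/12 = 1/4
P(Y=0 | obs) = 1/6 / 1/4 = 2/3
P(Y=1 | obs) = 1/12 / 1/4 = 1/3

P(Y = 1 | obs) = 1/3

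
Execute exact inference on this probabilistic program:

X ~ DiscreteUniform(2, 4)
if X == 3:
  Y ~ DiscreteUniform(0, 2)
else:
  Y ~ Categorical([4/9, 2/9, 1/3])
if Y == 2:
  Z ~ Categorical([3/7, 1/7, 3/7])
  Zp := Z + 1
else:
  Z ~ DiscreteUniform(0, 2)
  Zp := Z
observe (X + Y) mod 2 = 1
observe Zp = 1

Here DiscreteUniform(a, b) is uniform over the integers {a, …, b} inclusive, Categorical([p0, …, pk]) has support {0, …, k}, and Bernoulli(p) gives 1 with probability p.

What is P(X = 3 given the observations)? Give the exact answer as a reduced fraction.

Enumerate traces; 4 have nonzero weight after conditioning:
  (X=2, Y=1, Z=1) weight 2/81
  (X=3, Y=0, Z=1) weight 1/27
  (X=3, Y=2, Z=0) weight 1/21
  (X=4, Y=1, Z=1) weight 2/81
Group by X:
  weight(X=2) = 2/81
  weight(X=3) = 16/189
  weight(X=4) = 2/81
Total weight = 2/81 + 16/189 + 2/81 = 76/567
P(X=2 | obs) = 2/81 / 76/567 = 7/38
P(X=3 | obs) = 16/189 / 76/567 = 12/19
P(X=4 | obs) = 2/81 / 76/567 = 7/38

P(X = 3 | obs) = 12/19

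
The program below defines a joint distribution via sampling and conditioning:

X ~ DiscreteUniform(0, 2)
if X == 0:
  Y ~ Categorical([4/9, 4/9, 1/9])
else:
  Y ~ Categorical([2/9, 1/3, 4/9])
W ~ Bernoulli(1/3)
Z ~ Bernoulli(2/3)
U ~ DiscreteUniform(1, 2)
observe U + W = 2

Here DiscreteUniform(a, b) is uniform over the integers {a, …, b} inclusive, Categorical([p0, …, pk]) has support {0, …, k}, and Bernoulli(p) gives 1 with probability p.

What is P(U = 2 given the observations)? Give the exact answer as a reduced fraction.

Enumerate traces; 36 have nonzero weight after conditioning:
  (X=0, Y=0, W=0, Z=0, U=2) weight 4/243
  (X=0, Y=0, W=0, Z=1, U=2) weight 8/243
  (X=0, Y=0, W=1, Z=0, U=1) weight 2/243
  (X=0, Y=0, W=1, Z=1, U=1) weight 4/243
  (X=0, Y=1, W=0, Z=0, U=2) weight 4/243
  (X=0, Y=1, W=0, Z=1, U=2) weight 8/243
  (X=0, Y=1, W=1, Z=0, U=1) weight 2/243
  (X=0, Y=1, W=1, Z=1, U=1) weight 4/243
  … 28 more
Group by U:
  weight(U=1) = 1/6
  weight(U=2) = 1/3
Total weight = 1/6 + 1/3 = 1/2
P(U=1 | obs) = 1/6 / 1/2 = 1/3
P(U=2 | obs) = 1/3 / 1/2 = 2/3

P(U = 2 | obs) = 2/3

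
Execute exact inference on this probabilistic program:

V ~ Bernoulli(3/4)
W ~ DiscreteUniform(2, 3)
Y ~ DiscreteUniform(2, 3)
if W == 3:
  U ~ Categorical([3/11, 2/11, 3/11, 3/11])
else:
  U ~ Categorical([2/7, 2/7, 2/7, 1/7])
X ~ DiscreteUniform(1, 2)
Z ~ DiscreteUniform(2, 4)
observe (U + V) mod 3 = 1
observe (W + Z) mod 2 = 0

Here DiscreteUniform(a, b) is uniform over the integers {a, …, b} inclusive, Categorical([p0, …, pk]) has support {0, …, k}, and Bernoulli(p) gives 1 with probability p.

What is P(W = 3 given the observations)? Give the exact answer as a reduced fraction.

P(W = 3 | obs) = 70/191

Enumerate traces; 36 have nonzero weight after conditioning:
  (V=0, W=2, Y=2, U=1, X=1, Z=2) weight 1/336
  (V=0, W=2, Y=2, U=1, X=1, Z=4) weight 1/336
  (V=0, W=2, Y=2, U=1, X=2, Z=2) weight 1/336
  (V=0, W=2, Y=2, U=1, X=2, Z=4) weight 1/336
  (V=0, W=2, Y=3, U=1, X=1, Z=2) weight 1/336
  (V=0, W=2, Y=3, U=1, X=1, Z=4) weight 1/336
  (V=0, W=2, Y=3, U=1, X=2, Z=2) weight 1/336
  (V=0, W=2, Y=3, U=1, X=2, Z=4) weight 1/336
  (V=0, W=3, Y=2, U=1, X=1, Z=3) weight 1/528
  … 27 more
Group by W:
  weight(W=2) = 11/84
  weight(W=3) = 5/66
Total weight = 11/84 + 5/66 = 191/924
P(W=2 | obs) = 11/84 / 191/924 = 121/191
P(W=3 | obs) = 5/66 / 191/924 = 70/191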